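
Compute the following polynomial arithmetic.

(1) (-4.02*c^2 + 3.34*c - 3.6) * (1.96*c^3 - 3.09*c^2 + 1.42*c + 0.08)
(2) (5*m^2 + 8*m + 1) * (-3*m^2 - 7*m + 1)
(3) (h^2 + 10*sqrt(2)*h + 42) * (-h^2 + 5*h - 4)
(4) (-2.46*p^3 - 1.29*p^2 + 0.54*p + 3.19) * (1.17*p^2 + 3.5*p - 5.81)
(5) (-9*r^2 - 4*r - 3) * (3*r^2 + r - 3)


(1) = -7.8792*c^5 + 18.9682*c^4 - 23.085*c^3 + 15.5452*c^2 - 4.8448*c - 0.288
(2) = -15*m^4 - 59*m^3 - 54*m^2 + m + 1
(3) = -h^4 - 10*sqrt(2)*h^3 + 5*h^3 - 46*h^2 + 50*sqrt(2)*h^2 - 40*sqrt(2)*h + 210*h - 168
(4) = -2.8782*p^5 - 10.1193*p^4 + 10.4094*p^3 + 13.1172*p^2 + 8.0276*p - 18.5339
(5) = -27*r^4 - 21*r^3 + 14*r^2 + 9*r + 9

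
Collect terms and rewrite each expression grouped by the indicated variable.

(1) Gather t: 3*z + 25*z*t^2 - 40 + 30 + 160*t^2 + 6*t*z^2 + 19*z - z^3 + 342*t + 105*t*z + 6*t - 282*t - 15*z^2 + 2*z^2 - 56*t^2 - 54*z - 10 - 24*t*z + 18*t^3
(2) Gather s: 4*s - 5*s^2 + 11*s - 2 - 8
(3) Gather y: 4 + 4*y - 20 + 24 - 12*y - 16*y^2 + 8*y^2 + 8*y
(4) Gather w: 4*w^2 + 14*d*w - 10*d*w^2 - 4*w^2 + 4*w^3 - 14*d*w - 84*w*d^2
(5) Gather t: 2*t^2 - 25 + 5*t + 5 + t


(1) = 18*t^3 + t^2*(25*z + 104) + t*(6*z^2 + 81*z + 66) - z^3 - 13*z^2 - 32*z - 20
(2) = -5*s^2 + 15*s - 10
(3) = 8 - 8*y^2
(4) = -84*d^2*w - 10*d*w^2 + 4*w^3
(5) = 2*t^2 + 6*t - 20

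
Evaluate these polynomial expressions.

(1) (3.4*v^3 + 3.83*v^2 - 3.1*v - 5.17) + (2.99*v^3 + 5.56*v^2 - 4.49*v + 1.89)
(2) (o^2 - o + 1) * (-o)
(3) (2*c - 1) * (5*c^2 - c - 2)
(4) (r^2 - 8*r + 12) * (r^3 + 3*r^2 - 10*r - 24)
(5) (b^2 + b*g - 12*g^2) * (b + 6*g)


(1) = 6.39*v^3 + 9.39*v^2 - 7.59*v - 3.28
(2) = -o^3 + o^2 - o
(3) = 10*c^3 - 7*c^2 - 3*c + 2
(4) = r^5 - 5*r^4 - 22*r^3 + 92*r^2 + 72*r - 288
(5) = b^3 + 7*b^2*g - 6*b*g^2 - 72*g^3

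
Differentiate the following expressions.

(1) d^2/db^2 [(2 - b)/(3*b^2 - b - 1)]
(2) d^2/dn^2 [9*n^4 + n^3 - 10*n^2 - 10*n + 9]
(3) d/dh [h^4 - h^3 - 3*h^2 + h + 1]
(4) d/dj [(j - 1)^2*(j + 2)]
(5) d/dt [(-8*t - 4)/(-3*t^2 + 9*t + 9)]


(1) = 2*((b - 2)*(6*b - 1)^2 + (9*b - 7)*(-3*b^2 + b + 1))/(-3*b^2 + b + 1)^3
(2) = 108*n^2 + 6*n - 20
(3) = 4*h^3 - 3*h^2 - 6*h + 1
(4) = 3*j^2 - 3
(5) = 4*(-2*t^2 - 2*t - 3)/(3*(t^4 - 6*t^3 + 3*t^2 + 18*t + 9))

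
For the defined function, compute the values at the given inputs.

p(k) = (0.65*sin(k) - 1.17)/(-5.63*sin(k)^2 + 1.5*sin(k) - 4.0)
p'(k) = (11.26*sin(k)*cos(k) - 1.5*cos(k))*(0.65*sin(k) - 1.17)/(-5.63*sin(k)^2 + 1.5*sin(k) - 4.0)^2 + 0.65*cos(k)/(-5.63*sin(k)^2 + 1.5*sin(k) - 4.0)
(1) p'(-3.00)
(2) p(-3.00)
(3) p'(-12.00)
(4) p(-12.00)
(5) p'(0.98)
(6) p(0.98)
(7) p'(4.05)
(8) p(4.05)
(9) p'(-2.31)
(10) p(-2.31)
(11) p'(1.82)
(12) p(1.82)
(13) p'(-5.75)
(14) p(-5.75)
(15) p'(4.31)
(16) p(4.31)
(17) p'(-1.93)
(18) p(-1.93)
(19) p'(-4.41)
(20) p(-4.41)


(1) = -0.06
(2) = 0.29
(3) = -0.25
(4) = 0.17
(5) = -0.12
(6) = 0.09
(7) = -0.10
(8) = 0.19
(9) = -0.11
(10) = 0.20
(11) = 0.04
(12) = 0.07
(13) = -0.26
(14) = 0.18
(15) = -0.05
(16) = 0.17
(17) = -0.05
(18) = 0.17
(19) = 0.05
(20) = 0.07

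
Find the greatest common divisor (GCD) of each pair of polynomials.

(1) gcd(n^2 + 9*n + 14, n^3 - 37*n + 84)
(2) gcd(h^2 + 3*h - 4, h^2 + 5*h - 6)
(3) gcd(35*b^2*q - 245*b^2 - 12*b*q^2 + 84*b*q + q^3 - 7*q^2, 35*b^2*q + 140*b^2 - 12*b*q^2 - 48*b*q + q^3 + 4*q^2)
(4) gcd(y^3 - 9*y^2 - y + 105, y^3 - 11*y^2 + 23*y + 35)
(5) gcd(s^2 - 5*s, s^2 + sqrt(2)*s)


(1) = gcd((n + 2)*(n + 7), (n - 4)*(n - 3)*(n + 7)) = n + 7
(2) = gcd((h - 1)*(h + 4), (h - 1)*(h + 6)) = h - 1
(3) = 35*b^2 - 12*b*q + q^2
(4) = y^2 - 12*y + 35
(5) = gcd(s*(s - 5), s*(s + sqrt(2))) = s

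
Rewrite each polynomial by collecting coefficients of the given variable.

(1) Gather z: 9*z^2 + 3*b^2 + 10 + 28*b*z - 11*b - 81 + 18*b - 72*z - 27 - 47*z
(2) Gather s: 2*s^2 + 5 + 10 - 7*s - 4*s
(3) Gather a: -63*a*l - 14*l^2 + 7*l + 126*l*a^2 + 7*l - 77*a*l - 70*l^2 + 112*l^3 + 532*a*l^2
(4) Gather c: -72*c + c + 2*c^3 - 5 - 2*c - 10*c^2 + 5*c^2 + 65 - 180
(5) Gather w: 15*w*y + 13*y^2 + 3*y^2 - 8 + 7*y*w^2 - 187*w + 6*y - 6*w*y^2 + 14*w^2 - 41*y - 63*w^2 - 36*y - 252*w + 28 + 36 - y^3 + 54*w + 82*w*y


(1) = 3*b^2 + 7*b + 9*z^2 + z*(28*b - 119) - 98
(2) = 2*s^2 - 11*s + 15
(3) = 126*a^2*l + a*(532*l^2 - 140*l) + 112*l^3 - 84*l^2 + 14*l
(4) = 2*c^3 - 5*c^2 - 73*c - 120
(5) = w^2*(7*y - 49) + w*(-6*y^2 + 97*y - 385) - y^3 + 16*y^2 - 71*y + 56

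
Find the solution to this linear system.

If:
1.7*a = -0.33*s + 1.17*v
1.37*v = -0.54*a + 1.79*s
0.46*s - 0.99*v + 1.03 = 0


Then:
a = 0.93
s = 1.67
v = 1.82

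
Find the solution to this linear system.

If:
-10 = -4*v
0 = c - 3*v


Then:
c = 15/2
v = 5/2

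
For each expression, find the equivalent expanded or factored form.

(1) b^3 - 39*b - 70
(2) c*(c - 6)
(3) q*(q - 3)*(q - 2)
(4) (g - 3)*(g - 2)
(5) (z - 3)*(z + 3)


(1) = (b - 7)*(b + 2)*(b + 5)
(2) = c^2 - 6*c
(3) = q^3 - 5*q^2 + 6*q
(4) = g^2 - 5*g + 6
(5) = z^2 - 9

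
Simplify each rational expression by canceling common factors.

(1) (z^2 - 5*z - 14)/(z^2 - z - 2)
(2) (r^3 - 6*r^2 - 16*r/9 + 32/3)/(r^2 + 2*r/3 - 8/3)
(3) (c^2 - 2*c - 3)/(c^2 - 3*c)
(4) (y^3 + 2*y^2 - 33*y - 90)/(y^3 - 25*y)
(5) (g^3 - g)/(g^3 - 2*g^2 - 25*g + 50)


(1) = (z^2 - 5*z - 14)/(z^2 - z - 2)
(2) = (3*r^2 - 14*r - 24)/(3*r + 6)
(3) = (c + 1)/c
(4) = (y^2 - 3*y - 18)/(y^2 - 5*y)
(5) = (g^3 - g)/(g^3 - 2*g^2 - 25*g + 50)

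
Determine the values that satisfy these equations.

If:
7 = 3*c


Then:
c = 7/3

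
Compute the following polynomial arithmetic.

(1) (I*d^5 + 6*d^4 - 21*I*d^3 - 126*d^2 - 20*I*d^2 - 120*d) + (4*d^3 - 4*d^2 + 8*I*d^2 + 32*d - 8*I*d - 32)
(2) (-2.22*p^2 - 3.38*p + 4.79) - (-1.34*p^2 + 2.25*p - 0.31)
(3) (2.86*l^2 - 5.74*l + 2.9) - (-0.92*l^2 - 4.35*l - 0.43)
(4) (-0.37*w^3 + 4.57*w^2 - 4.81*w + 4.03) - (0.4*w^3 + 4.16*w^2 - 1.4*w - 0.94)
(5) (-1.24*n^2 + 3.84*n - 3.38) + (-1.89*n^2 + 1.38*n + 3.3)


(1) = I*d^5 + 6*d^4 + 4*d^3 - 21*I*d^3 - 130*d^2 - 12*I*d^2 - 88*d - 8*I*d - 32
(2) = -0.88*p^2 - 5.63*p + 5.1
(3) = 3.78*l^2 - 1.39*l + 3.33
(4) = -0.77*w^3 + 0.41*w^2 - 3.41*w + 4.97
(5) = -3.13*n^2 + 5.22*n - 0.08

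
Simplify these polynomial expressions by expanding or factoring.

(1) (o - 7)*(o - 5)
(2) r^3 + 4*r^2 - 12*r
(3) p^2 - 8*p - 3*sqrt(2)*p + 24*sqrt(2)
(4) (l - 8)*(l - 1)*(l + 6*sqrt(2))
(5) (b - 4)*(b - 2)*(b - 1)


(1) = o^2 - 12*o + 35
(2) = r*(r - 2)*(r + 6)
(3) = (p - 8)*(p - 3*sqrt(2))
(4) = l^3 - 9*l^2 + 6*sqrt(2)*l^2 - 54*sqrt(2)*l + 8*l + 48*sqrt(2)
(5) = b^3 - 7*b^2 + 14*b - 8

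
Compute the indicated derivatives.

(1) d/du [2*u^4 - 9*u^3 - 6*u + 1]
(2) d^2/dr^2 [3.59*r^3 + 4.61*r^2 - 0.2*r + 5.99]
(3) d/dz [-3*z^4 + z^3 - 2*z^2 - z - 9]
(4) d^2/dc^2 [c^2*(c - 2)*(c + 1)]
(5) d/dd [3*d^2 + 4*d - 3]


(1) = 8*u^3 - 27*u^2 - 6
(2) = 21.54*r + 9.22
(3) = -12*z^3 + 3*z^2 - 4*z - 1
(4) = 12*c^2 - 6*c - 4
(5) = 6*d + 4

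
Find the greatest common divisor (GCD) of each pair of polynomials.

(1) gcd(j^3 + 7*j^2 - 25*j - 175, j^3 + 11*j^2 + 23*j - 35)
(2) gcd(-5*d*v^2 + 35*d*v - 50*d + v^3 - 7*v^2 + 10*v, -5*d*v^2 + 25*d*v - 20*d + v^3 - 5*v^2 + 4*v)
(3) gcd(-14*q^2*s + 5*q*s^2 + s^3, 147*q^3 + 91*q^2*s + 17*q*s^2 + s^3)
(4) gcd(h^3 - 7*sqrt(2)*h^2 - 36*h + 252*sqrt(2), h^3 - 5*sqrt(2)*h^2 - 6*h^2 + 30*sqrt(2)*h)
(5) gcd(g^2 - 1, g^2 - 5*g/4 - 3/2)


(1) = gcd((j - 5)*(j + 5)*(j + 7), (j - 1)*(j + 5)*(j + 7)) = j^2 + 12*j + 35
(2) = gcd((-5*d + v)*(v - 5)*(v - 2), (-5*d + v)*(v - 4)*(v - 1)) = -5*d + v
(3) = gcd(s*(-2*q + s)*(7*q + s), (3*q + s)*(7*q + s)^2) = 7*q + s
(4) = h - 6
(5) = gcd((g - 1)*(g + 1), (g - 2)*(g + 3/4)) = 1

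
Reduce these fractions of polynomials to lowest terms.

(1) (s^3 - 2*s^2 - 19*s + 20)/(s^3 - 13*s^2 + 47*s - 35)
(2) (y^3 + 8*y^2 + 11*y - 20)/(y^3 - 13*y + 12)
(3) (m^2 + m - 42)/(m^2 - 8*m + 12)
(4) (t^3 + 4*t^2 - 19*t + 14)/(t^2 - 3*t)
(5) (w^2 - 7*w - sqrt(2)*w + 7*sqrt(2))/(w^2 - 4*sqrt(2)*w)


(1) = (s + 4)/(s - 7)
(2) = (y + 5)/(y - 3)
(3) = (m + 7)/(m - 2)
(4) = (t^3 + 4*t^2 - 19*t + 14)/(t^2 - 3*t)
(5) = (w^2 + w*(-7 - sqrt(2)) + 7*sqrt(2))/(w^2 - 4*sqrt(2)*w)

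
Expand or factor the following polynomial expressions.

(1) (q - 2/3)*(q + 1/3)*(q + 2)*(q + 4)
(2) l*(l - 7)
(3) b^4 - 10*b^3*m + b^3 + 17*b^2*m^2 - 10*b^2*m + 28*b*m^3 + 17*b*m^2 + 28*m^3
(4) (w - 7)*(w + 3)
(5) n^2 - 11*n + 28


(1) = q^4 + 17*q^3/3 + 52*q^2/9 - 4*q - 16/9
(2) = l^2 - 7*l
(3) = (b + 1)*(b - 7*m)*(b - 4*m)*(b + m)
(4) = w^2 - 4*w - 21
(5) = (n - 7)*(n - 4)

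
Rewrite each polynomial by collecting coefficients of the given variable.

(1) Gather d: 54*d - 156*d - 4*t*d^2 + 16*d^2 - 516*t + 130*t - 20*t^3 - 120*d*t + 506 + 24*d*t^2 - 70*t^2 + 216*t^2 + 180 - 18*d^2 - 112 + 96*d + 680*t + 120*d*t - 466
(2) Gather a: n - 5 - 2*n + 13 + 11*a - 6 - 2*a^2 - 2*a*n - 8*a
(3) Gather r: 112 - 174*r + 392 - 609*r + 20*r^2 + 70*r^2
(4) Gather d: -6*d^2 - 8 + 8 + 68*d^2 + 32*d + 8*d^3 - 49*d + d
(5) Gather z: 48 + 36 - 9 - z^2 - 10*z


(1) = d^2*(-4*t - 2) + d*(24*t^2 - 6) - 20*t^3 + 146*t^2 + 294*t + 108
(2) = -2*a^2 + a*(3 - 2*n) - n + 2
(3) = 90*r^2 - 783*r + 504
(4) = 8*d^3 + 62*d^2 - 16*d
(5) = -z^2 - 10*z + 75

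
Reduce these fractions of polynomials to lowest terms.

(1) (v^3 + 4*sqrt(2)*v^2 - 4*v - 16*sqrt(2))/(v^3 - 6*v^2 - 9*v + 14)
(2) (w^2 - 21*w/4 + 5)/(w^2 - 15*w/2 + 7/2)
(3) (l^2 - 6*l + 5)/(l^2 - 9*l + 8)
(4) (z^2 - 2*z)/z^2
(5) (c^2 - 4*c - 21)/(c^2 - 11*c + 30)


(1) = (v^2 + v*(-2 + 4*sqrt(2)) - 8*sqrt(2))/(v^2 - 8*v + 7)
(2) = (4*w^2 - 21*w + 20)/(4*w^2 - 30*w + 14)
(3) = (l - 5)/(l - 8)
(4) = (z - 2)/z
(5) = (c^2 - 4*c - 21)/(c^2 - 11*c + 30)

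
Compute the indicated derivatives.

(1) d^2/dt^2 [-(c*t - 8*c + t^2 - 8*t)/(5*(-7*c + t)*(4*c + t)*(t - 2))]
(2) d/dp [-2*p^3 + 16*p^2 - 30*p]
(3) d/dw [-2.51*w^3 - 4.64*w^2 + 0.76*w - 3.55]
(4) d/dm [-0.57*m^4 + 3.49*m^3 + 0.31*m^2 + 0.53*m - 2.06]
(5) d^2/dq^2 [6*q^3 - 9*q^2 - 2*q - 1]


(1) = 2*((4*c + t)^2*(7*c - t)^2*(t - 2)^2 + (4*c + t)^2*(7*c - t)^2*(t - 2)*(-c - 2*t + 8) + (4*c + t)^2*(7*c - t)^2*(c*t - 8*c + t^2 - 8*t) + (4*c + t)^2*(7*c - t)*(t - 2)^2*(c + 2*t - 8) + (4*c + t)^2*(7*c - t)*(t - 2)*(-c*t + 8*c - t^2 + 8*t) + (4*c + t)^2*(t - 2)^2*(c*t - 8*c + t^2 - 8*t) + (4*c + t)*(7*c - t)^2*(t - 2)^2*(-c - 2*t + 8) + (4*c + t)*(7*c - t)^2*(t - 2)*(c*t - 8*c + t^2 - 8*t) + (4*c + t)*(7*c - t)*(t - 2)^2*(-c*t + 8*c - t^2 + 8*t) + (7*c - t)^2*(t - 2)^2*(c*t - 8*c + t^2 - 8*t))/(5*(4*c + t)^3*(7*c - t)^3*(t - 2)^3)
(2) = -6*p^2 + 32*p - 30
(3) = -7.53*w^2 - 9.28*w + 0.76
(4) = -2.28*m^3 + 10.47*m^2 + 0.62*m + 0.53
(5) = 36*q - 18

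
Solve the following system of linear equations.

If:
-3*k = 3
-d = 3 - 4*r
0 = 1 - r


Then:
d = 1
k = -1
r = 1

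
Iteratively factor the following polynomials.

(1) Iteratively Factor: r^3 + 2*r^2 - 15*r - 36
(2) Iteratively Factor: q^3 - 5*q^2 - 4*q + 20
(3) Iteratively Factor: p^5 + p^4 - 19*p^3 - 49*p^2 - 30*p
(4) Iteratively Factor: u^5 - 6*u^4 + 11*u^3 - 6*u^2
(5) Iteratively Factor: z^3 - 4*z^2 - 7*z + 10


(1) = (r - 4)*(r^2 + 6*r + 9) = (r - 4)*(r + 3)*(r + 3)
(2) = (q - 5)*(q^2 - 4) = (q - 5)*(q - 2)*(q + 2)
(3) = (p)*(p^4 + p^3 - 19*p^2 - 49*p - 30) = p*(p + 1)*(p^3 - 19*p - 30) = p*(p + 1)*(p + 2)*(p^2 - 2*p - 15) = p*(p + 1)*(p + 2)*(p + 3)*(p - 5)
(4) = (u - 3)*(u^4 - 3*u^3 + 2*u^2) = (u - 3)*(u - 1)*(u^3 - 2*u^2) = (u - 3)*(u - 2)*(u - 1)*(u^2) = u*(u - 3)*(u - 2)*(u - 1)*(u)
(5) = (z + 2)*(z^2 - 6*z + 5) = (z - 5)*(z + 2)*(z - 1)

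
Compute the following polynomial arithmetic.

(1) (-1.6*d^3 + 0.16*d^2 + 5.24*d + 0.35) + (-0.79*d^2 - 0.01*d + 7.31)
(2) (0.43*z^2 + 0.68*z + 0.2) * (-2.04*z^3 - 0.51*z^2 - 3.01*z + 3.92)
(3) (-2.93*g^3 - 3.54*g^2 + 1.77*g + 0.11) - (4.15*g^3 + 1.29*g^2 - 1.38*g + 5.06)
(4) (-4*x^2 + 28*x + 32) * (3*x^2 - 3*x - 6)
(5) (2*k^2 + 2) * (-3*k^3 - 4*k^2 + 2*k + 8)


(1) = -1.6*d^3 - 0.63*d^2 + 5.23*d + 7.66
(2) = -0.8772*z^5 - 1.6065*z^4 - 2.0491*z^3 - 0.4632*z^2 + 2.0636*z + 0.784
(3) = -7.08*g^3 - 4.83*g^2 + 3.15*g - 4.95
(4) = -12*x^4 + 96*x^3 + 36*x^2 - 264*x - 192
(5) = -6*k^5 - 8*k^4 - 2*k^3 + 8*k^2 + 4*k + 16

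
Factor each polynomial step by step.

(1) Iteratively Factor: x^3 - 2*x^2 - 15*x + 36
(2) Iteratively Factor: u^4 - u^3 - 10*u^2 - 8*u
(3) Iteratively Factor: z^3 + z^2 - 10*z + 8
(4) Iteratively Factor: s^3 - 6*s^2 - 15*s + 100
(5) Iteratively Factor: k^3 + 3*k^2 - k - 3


(1) = (x - 3)*(x^2 + x - 12) = (x - 3)*(x + 4)*(x - 3)
(2) = (u)*(u^3 - u^2 - 10*u - 8) = u*(u + 2)*(u^2 - 3*u - 4) = u*(u + 1)*(u + 2)*(u - 4)
(3) = (z - 2)*(z^2 + 3*z - 4) = (z - 2)*(z - 1)*(z + 4)
(4) = (s - 5)*(s^2 - s - 20) = (s - 5)*(s + 4)*(s - 5)
(5) = (k - 1)*(k^2 + 4*k + 3) = (k - 1)*(k + 1)*(k + 3)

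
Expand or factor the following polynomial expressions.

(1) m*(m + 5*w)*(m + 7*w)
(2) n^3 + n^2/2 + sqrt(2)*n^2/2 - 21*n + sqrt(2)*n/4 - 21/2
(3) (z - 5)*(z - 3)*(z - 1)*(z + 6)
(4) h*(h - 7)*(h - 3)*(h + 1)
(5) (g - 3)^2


(1) = m^3 + 12*m^2*w + 35*m*w^2
(2) = (n + 1/2)*(n - 3*sqrt(2))*(n + 7*sqrt(2)/2)
(3) = z^4 - 3*z^3 - 31*z^2 + 123*z - 90
(4) = h^4 - 9*h^3 + 11*h^2 + 21*h
(5) = g^2 - 6*g + 9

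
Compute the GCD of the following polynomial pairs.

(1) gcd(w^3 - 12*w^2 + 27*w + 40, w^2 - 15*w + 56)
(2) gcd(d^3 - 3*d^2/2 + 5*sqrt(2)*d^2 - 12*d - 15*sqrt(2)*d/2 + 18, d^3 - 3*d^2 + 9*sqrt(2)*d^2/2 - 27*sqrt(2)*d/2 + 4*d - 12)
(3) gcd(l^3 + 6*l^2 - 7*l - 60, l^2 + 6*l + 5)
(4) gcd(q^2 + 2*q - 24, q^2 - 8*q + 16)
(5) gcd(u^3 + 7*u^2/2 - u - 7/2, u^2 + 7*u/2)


(1) = gcd((w - 8)*(w - 5)*(w + 1), (w - 8)*(w - 7)) = w - 8
(2) = 1
(3) = l + 5
(4) = gcd((q - 4)*(q + 6), (q - 4)^2) = q - 4
(5) = u + 7/2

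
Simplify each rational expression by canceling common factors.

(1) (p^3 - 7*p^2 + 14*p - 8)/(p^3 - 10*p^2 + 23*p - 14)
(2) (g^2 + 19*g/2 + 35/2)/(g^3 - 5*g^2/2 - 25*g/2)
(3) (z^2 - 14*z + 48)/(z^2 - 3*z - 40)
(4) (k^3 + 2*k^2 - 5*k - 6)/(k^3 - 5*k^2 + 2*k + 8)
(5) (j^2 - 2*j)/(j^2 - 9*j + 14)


(1) = (p - 4)/(p - 7)
(2) = (g + 7)/(g^2 - 5*g)
(3) = (z - 6)/(z + 5)
(4) = (k + 3)/(k - 4)
(5) = j/(j - 7)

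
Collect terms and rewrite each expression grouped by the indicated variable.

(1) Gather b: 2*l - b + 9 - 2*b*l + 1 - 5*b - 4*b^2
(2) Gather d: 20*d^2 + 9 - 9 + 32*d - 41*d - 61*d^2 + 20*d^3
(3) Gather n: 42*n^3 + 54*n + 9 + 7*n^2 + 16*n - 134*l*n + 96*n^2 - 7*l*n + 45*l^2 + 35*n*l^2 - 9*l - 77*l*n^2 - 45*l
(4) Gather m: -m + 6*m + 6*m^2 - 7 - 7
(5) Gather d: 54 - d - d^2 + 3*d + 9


(1) = -4*b^2 + b*(-2*l - 6) + 2*l + 10
(2) = 20*d^3 - 41*d^2 - 9*d
(3) = 45*l^2 - 54*l + 42*n^3 + n^2*(103 - 77*l) + n*(35*l^2 - 141*l + 70) + 9
(4) = 6*m^2 + 5*m - 14
(5) = -d^2 + 2*d + 63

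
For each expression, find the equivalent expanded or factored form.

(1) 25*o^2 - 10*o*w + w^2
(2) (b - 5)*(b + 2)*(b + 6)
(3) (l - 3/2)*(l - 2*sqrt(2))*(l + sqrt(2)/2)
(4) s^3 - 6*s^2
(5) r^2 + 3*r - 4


(1) = (-5*o + w)^2
(2) = b^3 + 3*b^2 - 28*b - 60
(3) = l^3 - 3*sqrt(2)*l^2/2 - 3*l^2/2 - 2*l + 9*sqrt(2)*l/4 + 3
(4) = s^2*(s - 6)
(5) = (r - 1)*(r + 4)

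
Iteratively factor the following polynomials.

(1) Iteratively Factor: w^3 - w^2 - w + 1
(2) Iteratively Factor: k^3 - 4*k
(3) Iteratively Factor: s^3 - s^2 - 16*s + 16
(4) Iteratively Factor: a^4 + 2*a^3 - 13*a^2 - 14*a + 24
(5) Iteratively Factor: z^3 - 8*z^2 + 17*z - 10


(1) = (w - 1)*(w^2 - 1) = (w - 1)^2*(w + 1)
(2) = (k + 2)*(k^2 - 2*k) = (k - 2)*(k + 2)*(k)
(3) = (s - 4)*(s^2 + 3*s - 4) = (s - 4)*(s + 4)*(s - 1)
(4) = (a + 2)*(a^3 - 13*a + 12) = (a - 3)*(a + 2)*(a^2 + 3*a - 4) = (a - 3)*(a + 2)*(a + 4)*(a - 1)
(5) = (z - 2)*(z^2 - 6*z + 5) = (z - 5)*(z - 2)*(z - 1)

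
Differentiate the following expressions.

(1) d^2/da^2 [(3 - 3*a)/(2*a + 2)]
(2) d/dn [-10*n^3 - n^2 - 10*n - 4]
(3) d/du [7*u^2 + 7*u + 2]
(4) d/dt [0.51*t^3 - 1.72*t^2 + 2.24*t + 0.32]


(1) = 6/(a + 1)^3
(2) = -30*n^2 - 2*n - 10
(3) = 14*u + 7
(4) = 1.53*t^2 - 3.44*t + 2.24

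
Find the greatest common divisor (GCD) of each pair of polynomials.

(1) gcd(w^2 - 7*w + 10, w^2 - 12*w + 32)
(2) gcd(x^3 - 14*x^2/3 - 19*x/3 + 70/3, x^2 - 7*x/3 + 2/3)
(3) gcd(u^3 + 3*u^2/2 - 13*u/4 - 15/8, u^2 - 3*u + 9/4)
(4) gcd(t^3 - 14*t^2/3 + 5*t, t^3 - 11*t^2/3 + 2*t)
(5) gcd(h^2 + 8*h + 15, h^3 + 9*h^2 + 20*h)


(1) = gcd((w - 5)*(w - 2), (w - 8)*(w - 4)) = 1
(2) = gcd((x - 5)*(x - 2)*(x + 7/3), (x - 2)*(x - 1/3)) = x - 2
(3) = gcd((u - 3/2)*(u + 1/2)*(u + 5/2), (u - 3/2)^2) = u - 3/2
(4) = t^2 - 3*t
(5) = h + 5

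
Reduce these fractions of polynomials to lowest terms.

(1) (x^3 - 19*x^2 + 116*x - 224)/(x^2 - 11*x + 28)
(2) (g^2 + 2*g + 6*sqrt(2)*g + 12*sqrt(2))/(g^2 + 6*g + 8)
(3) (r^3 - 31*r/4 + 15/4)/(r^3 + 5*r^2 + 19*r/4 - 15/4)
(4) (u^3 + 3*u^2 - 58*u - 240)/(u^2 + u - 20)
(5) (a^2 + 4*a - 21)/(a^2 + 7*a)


(1) = x - 8
(2) = (g + 6*sqrt(2))/(g + 4)
(3) = (2*r - 5)/(2*r + 5)
(4) = (u^2 - 2*u - 48)/(u - 4)
(5) = (a - 3)/a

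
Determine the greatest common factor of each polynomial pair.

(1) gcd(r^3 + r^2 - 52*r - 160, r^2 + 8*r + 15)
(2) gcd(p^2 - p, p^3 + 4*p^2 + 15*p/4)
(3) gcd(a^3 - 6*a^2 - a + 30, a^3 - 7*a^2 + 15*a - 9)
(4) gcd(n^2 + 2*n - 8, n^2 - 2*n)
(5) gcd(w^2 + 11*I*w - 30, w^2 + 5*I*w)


(1) = gcd((r - 8)*(r + 4)*(r + 5), (r + 3)*(r + 5)) = r + 5
(2) = gcd(p*(p - 1), p*(p + 3/2)*(p + 5/2)) = p
(3) = gcd((a - 5)*(a - 3)*(a + 2), (a - 3)^2*(a - 1)) = a - 3
(4) = gcd((n - 2)*(n + 4), n*(n - 2)) = n - 2
(5) = gcd((w + 5*I)*(w + 6*I), w*(w + 5*I)) = w + 5*I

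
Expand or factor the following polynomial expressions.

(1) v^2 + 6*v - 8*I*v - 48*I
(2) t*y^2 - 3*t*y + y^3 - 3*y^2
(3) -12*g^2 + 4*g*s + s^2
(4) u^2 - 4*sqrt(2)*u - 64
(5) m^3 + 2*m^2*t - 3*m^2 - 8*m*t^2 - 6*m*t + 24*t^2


(1) = (v + 6)*(v - 8*I)
(2) = y*(t + y)*(y - 3)
(3) = (-2*g + s)*(6*g + s)
(4) = (u - 8*sqrt(2))*(u + 4*sqrt(2))
(5) = (m - 3)*(m - 2*t)*(m + 4*t)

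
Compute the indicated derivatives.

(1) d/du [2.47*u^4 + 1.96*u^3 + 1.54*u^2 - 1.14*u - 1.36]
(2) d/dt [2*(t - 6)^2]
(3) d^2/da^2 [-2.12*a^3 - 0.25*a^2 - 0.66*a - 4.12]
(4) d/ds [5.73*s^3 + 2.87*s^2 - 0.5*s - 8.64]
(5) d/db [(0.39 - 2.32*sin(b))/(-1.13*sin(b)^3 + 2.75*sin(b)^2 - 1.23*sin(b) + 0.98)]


(1) = 9.88*u^3 + 5.88*u^2 + 3.08*u - 1.14
(2) = 4*t - 24
(3) = -12.72*a - 0.5
(4) = 17.19*s^2 + 5.74*s - 0.5
(5) = (-5.2432*sin(b)^3 + 7.7021*sin(b)^2 - 2.145*sin(b) - 1.7939)*cos(b)/(1.2769*sin(b)^6 - 6.215*sin(b)^5 + 10.3423*sin(b)^4 - 8.9798*sin(b)^3 + 6.9029*sin(b)^2 - 2.4108*sin(b) + 0.9604)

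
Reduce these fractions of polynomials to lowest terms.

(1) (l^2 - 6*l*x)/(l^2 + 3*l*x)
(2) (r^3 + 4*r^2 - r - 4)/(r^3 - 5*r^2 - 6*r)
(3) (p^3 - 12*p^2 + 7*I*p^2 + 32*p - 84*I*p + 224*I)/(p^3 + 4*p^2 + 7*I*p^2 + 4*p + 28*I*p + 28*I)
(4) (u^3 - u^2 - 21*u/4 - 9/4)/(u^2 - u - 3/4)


(1) = (l - 6*x)/(l + 3*x)
(2) = (r^2 + 3*r - 4)/(r^2 - 6*r)
(3) = (p^2 - 12*p + 32)/(p^2 + 4*p + 4)
(4) = (2*u^2 - 3*u - 9)/(2*u - 3)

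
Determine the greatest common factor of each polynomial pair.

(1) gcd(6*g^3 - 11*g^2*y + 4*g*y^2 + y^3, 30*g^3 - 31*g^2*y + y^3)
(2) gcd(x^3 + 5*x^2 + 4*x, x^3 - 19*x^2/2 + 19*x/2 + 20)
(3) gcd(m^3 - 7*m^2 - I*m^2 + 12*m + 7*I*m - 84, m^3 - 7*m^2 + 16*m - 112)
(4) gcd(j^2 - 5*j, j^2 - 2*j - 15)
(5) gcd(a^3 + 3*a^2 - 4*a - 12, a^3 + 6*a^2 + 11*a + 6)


(1) = gcd((-g + y)^2*(6*g + y), (-5*g + y)*(-g + y)*(6*g + y)) = -6*g^2 + 5*g*y + y^2
(2) = gcd(x*(x + 1)*(x + 4), (x - 8)*(x - 5/2)*(x + 1)) = x + 1
(3) = gcd((m - 7)*(m - 4*I)*(m + 3*I), (m - 7)*(m - 4*I)*(m + 4*I)) = m^2 + m*(-7 - 4*I) + 28*I
(4) = j - 5
(5) = a^2 + 5*a + 6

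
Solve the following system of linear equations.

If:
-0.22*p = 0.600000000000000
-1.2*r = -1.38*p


Then:
p = -2.73
r = -3.14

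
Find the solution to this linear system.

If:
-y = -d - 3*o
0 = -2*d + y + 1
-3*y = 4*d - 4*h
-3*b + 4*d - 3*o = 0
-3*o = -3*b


Then:
b = -2/3
d = -1
h = -13/4
o = -2/3
y = -3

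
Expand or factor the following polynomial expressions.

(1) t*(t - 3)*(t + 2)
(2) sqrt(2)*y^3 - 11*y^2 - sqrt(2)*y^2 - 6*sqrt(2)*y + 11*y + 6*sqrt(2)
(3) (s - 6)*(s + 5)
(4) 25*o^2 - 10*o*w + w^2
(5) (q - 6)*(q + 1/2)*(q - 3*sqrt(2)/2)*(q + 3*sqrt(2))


(1) = t^3 - t^2 - 6*t
(2) = (y - 1)*(y - 6*sqrt(2))*(sqrt(2)*y + 1)
(3) = s^2 - s - 30
(4) = (-5*o + w)^2
(5) = q^4 - 11*q^3/2 + 3*sqrt(2)*q^3/2 - 12*q^2 - 33*sqrt(2)*q^2/4 - 9*sqrt(2)*q/2 + 99*q/2 + 27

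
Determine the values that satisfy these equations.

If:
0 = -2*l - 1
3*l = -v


Then:
l = -1/2
v = 3/2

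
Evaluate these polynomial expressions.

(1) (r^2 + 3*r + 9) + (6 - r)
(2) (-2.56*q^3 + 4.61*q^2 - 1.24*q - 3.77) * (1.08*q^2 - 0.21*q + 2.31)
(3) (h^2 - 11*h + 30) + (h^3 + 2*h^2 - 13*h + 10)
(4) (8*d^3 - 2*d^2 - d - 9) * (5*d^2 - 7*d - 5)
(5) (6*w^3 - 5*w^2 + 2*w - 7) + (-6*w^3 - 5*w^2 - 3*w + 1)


(1) = r^2 + 2*r + 15
(2) = -2.7648*q^5 + 5.5164*q^4 - 8.2209*q^3 + 6.8379*q^2 - 2.0727*q - 8.7087
(3) = h^3 + 3*h^2 - 24*h + 40
(4) = 40*d^5 - 66*d^4 - 31*d^3 - 28*d^2 + 68*d + 45
(5) = -10*w^2 - w - 6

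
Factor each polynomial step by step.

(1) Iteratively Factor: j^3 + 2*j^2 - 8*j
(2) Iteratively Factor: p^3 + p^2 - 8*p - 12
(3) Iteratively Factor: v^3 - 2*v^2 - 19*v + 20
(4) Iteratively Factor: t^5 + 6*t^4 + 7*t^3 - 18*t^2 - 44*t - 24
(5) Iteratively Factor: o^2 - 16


(1) = (j + 4)*(j^2 - 2*j) = (j - 2)*(j + 4)*(j)
(2) = (p + 2)*(p^2 - p - 6) = (p + 2)^2*(p - 3)
(3) = (v - 5)*(v^2 + 3*v - 4) = (v - 5)*(v + 4)*(v - 1)
(4) = (t + 2)*(t^4 + 4*t^3 - t^2 - 16*t - 12) = (t + 1)*(t + 2)*(t^3 + 3*t^2 - 4*t - 12) = (t - 2)*(t + 1)*(t + 2)*(t^2 + 5*t + 6) = (t - 2)*(t + 1)*(t + 2)*(t + 3)*(t + 2)
(5) = (o - 4)*(o + 4)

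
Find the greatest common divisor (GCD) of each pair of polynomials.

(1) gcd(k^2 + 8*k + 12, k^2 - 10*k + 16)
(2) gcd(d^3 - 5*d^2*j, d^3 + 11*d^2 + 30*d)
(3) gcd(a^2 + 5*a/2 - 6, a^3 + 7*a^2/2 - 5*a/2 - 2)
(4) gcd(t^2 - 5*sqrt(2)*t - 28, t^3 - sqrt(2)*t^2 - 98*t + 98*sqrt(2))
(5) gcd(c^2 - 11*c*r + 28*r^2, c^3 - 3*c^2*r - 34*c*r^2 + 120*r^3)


(1) = 1
(2) = d
(3) = a + 4
(4) = t - 7*sqrt(2)
(5) = -c + 4*r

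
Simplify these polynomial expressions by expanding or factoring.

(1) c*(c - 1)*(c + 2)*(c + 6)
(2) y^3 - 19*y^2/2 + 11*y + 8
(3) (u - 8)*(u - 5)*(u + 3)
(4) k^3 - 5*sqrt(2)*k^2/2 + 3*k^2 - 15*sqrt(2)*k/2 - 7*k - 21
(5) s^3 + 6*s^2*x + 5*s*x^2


(1) = c^4 + 7*c^3 + 4*c^2 - 12*c
(2) = (y - 8)*(y - 2)*(y + 1/2)
(3) = u^3 - 10*u^2 + u + 120
(4) = (k + 3)*(k - 7*sqrt(2)/2)*(k + sqrt(2))
(5) = s*(s + x)*(s + 5*x)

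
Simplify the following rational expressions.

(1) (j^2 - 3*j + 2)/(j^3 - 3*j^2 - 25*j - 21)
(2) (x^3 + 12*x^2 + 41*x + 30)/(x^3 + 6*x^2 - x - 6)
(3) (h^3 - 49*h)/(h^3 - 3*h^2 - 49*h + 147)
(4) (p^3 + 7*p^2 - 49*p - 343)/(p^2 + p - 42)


(1) = (j^2 - 3*j + 2)/(j^3 - 3*j^2 - 25*j - 21)
(2) = (x + 5)/(x - 1)
(3) = h/(h - 3)
(4) = (p^2 - 49)/(p - 6)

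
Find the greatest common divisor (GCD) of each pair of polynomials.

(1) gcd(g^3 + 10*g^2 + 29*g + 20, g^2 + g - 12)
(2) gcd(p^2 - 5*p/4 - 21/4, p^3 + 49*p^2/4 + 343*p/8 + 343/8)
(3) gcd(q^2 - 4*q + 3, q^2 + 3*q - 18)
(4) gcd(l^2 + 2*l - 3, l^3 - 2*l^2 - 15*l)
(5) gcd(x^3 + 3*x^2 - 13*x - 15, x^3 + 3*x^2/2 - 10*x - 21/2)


(1) = g + 4
(2) = p + 7/4
(3) = q - 3
(4) = l + 3
(5) = gcd((x - 3)*(x + 1)*(x + 5), (x - 3)*(x + 1)*(x + 7/2)) = x^2 - 2*x - 3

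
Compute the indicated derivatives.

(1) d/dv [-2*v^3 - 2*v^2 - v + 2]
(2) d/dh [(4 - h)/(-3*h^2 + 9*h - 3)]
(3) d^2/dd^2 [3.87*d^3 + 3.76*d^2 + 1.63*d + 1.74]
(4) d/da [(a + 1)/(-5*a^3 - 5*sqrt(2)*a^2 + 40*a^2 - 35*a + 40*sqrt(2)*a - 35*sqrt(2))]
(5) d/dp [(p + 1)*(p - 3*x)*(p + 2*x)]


(1) = -6*v^2 - 4*v - 1
(2) = (h^2 - 3*h - (h - 4)*(2*h - 3) + 1)/(3*(h^2 - 3*h + 1)^2)
(3) = 23.22*d + 7.52
(4) = (-a^3 - sqrt(2)*a^2 + 8*a^2 - 7*a + 8*sqrt(2)*a + (a + 1)*(3*a^2 - 16*a + 2*sqrt(2)*a - 8*sqrt(2) + 7) - 7*sqrt(2))/(5*(a^3 - 8*a^2 + sqrt(2)*a^2 - 8*sqrt(2)*a + 7*a + 7*sqrt(2))^2)
(5) = 3*p^2 - 2*p*x + 2*p - 6*x^2 - x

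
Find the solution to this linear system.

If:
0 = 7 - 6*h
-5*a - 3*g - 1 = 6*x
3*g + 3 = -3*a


Then:
a = 1 - 3*x
g = 3*x - 2
h = 7/6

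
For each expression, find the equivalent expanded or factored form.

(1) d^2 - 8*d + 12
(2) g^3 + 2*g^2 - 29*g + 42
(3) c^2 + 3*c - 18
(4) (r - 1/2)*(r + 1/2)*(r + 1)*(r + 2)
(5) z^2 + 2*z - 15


(1) = (d - 6)*(d - 2)
(2) = (g - 3)*(g - 2)*(g + 7)
(3) = (c - 3)*(c + 6)
(4) = r^4 + 3*r^3 + 7*r^2/4 - 3*r/4 - 1/2
(5) = (z - 3)*(z + 5)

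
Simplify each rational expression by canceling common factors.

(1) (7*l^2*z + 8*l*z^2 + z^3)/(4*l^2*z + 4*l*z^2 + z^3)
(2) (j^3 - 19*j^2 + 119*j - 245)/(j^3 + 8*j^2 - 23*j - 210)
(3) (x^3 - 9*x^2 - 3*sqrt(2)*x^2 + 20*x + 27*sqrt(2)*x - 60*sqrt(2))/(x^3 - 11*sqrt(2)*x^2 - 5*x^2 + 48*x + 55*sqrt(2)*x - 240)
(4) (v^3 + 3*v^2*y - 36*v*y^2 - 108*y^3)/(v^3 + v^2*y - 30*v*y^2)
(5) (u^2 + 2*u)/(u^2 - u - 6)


(1) = (7*l^2 + 8*l*z + z^2)/(4*l^2 + 4*l*z + z^2)
(2) = (j^2 - 14*j + 49)/(j^2 + 13*j + 42)
(3) = (x - 4)/(x - 8*sqrt(2))
(4) = (-v^2 + 3*v*y + 18*y^2)/(-v^2 + 5*v*y)
(5) = u/(u - 3)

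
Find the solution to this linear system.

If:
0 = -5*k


Then:
k = 0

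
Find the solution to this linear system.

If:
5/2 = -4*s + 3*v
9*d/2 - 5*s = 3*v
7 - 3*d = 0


Then:
d = 7/3
s = 8/9
v = 109/54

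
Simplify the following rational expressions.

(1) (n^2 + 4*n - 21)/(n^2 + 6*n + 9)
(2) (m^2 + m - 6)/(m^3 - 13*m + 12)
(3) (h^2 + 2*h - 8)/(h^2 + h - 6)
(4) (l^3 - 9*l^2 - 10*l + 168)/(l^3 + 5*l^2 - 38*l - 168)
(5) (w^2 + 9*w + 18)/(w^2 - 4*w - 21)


(1) = (n^2 + 4*n - 21)/(n^2 + 6*n + 9)
(2) = (m^2 + m - 6)/(m^3 - 13*m + 12)
(3) = (h + 4)/(h + 3)
(4) = (l - 7)/(l + 7)
(5) = (w + 6)/(w - 7)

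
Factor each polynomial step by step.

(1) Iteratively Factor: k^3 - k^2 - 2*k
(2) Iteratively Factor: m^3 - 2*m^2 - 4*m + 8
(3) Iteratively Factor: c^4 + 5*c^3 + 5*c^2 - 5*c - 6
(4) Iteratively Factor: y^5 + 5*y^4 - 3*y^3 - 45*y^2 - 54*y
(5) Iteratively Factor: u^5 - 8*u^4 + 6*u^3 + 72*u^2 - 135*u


(1) = (k)*(k^2 - k - 2) = k*(k - 2)*(k + 1)
(2) = (m + 2)*(m^2 - 4*m + 4) = (m - 2)*(m + 2)*(m - 2)
(3) = (c + 3)*(c^3 + 2*c^2 - c - 2) = (c + 1)*(c + 3)*(c^2 + c - 2) = (c + 1)*(c + 2)*(c + 3)*(c - 1)
(4) = (y + 3)*(y^4 + 2*y^3 - 9*y^2 - 18*y) = (y + 2)*(y + 3)*(y^3 - 9*y) = y*(y + 2)*(y + 3)*(y^2 - 9) = y*(y - 3)*(y + 2)*(y + 3)*(y + 3)
(5) = (u - 5)*(u^4 - 3*u^3 - 9*u^2 + 27*u) = (u - 5)*(u - 3)*(u^3 - 9*u) = (u - 5)*(u - 3)*(u + 3)*(u^2 - 3*u) = (u - 5)*(u - 3)^2*(u + 3)*(u)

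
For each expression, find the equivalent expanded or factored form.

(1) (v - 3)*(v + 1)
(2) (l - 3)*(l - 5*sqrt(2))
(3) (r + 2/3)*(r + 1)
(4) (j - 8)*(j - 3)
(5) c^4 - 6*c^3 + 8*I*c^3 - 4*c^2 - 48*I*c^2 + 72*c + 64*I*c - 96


(1) = v^2 - 2*v - 3
(2) = l^2 - 5*sqrt(2)*l - 3*l + 15*sqrt(2)
(3) = r^2 + 5*r/3 + 2/3
(4) = j^2 - 11*j + 24
(5) = (c - 4)*(c - 2)*(c + 2*I)*(c + 6*I)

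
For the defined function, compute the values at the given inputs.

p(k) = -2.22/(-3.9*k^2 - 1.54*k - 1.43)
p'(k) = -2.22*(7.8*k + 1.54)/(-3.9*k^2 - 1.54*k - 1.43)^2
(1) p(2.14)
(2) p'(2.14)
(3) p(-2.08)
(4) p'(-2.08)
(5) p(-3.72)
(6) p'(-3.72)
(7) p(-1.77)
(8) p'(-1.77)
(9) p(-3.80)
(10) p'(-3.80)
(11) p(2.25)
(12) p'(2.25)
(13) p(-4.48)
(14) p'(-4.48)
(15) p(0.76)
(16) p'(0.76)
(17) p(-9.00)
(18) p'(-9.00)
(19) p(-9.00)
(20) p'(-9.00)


(1) = 0.10
(2) = -0.08
(3) = 0.15
(4) = 0.14
(5) = 0.04
(6) = 0.02
(7) = 0.20
(8) = 0.23
(9) = 0.04
(10) = 0.02
(11) = 0.09
(12) = -0.07
(13) = 0.03
(14) = 0.01
(15) = 0.46
(16) = -0.70
(17) = 0.01
(18) = 0.00
(19) = 0.01
(20) = 0.00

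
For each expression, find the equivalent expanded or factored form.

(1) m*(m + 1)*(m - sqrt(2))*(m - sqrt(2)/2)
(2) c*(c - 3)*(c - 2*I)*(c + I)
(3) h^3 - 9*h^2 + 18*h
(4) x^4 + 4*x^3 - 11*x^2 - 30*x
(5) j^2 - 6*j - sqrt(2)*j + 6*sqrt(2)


(1) = m^4 - 3*sqrt(2)*m^3/2 + m^3 - 3*sqrt(2)*m^2/2 + m^2 + m
(2) = c^4 - 3*c^3 - I*c^3 + 2*c^2 + 3*I*c^2 - 6*c
(3) = h*(h - 6)*(h - 3)
(4) = x*(x - 3)*(x + 2)*(x + 5)
(5) = (j - 6)*(j - sqrt(2))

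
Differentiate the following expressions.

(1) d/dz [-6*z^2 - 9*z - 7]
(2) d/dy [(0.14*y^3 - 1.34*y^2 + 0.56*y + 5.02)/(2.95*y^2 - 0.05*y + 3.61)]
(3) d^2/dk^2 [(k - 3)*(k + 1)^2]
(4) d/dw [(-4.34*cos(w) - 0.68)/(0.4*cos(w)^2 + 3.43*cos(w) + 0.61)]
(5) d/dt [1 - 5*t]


(1) = -12*z - 9
(2) = (0.413*y^4 - 0.014*y^3 - 0.0688*y^2 - 39.2928*y + 2.2726)/(8.7025*y^4 - 0.295*y^3 + 21.3015*y^2 - 0.361*y + 13.0321)
(3) = 6*k - 2
(4) = (-1.736*cos(w)^2 - 0.544*cos(w) + 0.315)*sin(w)/(0.16*cos(w)^4 + 2.744*cos(w)^3 + 12.2529*cos(w)^2 + 4.1846*cos(w) + 0.3721)
(5) = -5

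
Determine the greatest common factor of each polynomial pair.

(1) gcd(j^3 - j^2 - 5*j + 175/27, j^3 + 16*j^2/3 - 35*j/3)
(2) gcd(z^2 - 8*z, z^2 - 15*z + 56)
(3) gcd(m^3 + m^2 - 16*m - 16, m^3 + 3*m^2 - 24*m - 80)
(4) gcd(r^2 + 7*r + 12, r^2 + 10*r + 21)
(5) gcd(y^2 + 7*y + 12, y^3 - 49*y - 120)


(1) = gcd((j - 5/3)^2*(j + 7/3), j*(j - 5/3)*(j + 7)) = j - 5/3
(2) = gcd(z*(z - 8), (z - 8)*(z - 7)) = z - 8
(3) = gcd((m - 4)*(m + 1)*(m + 4), (m - 5)*(m + 4)^2) = m + 4
(4) = gcd((r + 3)*(r + 4), (r + 3)*(r + 7)) = r + 3
(5) = y + 3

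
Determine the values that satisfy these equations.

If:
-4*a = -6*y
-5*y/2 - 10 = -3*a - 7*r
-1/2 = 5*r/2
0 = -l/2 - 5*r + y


Then:
a = 171/20
l = 67/5
r = -1/5
y = 57/10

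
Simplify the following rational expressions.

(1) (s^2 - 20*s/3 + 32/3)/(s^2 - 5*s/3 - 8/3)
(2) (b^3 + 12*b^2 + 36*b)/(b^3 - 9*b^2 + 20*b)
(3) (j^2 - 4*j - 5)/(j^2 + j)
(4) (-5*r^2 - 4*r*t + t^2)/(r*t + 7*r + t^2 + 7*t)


(1) = (s - 4)/(s + 1)
(2) = (b^2 + 12*b + 36)/(b^2 - 9*b + 20)
(3) = (j - 5)/j
(4) = (-5*r + t)/(t + 7)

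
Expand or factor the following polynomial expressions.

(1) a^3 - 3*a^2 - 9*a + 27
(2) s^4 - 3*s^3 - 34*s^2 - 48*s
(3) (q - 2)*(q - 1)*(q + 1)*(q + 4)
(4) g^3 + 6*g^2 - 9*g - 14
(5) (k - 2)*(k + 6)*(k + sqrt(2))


(1) = (a - 3)^2*(a + 3)
(2) = s*(s - 8)*(s + 2)*(s + 3)
(3) = q^4 + 2*q^3 - 9*q^2 - 2*q + 8
(4) = (g - 2)*(g + 1)*(g + 7)
(5) = k^3 + sqrt(2)*k^2 + 4*k^2 - 12*k + 4*sqrt(2)*k - 12*sqrt(2)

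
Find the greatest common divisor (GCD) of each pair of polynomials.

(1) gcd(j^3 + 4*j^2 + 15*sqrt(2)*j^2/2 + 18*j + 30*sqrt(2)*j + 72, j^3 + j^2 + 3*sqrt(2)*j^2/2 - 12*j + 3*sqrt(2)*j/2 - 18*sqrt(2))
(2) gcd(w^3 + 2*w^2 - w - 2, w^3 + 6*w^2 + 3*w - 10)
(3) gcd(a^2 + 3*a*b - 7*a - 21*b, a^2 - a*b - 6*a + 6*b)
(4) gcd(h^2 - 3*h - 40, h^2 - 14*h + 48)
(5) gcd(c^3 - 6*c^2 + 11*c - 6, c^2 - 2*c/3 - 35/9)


(1) = gcd((j + 4)*(j + 3*sqrt(2)/2)*(j + 6*sqrt(2)), (j - 3)*(j + 4)*(j + 3*sqrt(2)/2)) = j^2 + j*(3*sqrt(2)/2 + 4) + 6*sqrt(2)
(2) = gcd((w - 1)*(w + 1)*(w + 2), (w - 1)*(w + 2)*(w + 5)) = w^2 + w - 2
(3) = 1
(4) = h - 8
(5) = 1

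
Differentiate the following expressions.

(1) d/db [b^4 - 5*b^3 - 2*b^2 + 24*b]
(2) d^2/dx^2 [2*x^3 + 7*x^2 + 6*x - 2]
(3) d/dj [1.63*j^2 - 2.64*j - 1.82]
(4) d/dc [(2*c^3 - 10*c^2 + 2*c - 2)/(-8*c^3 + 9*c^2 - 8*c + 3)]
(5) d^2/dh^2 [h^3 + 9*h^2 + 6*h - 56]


(1) = 4*b^3 - 15*b^2 - 4*b + 24
(2) = 12*x + 14
(3) = 3.26*j - 2.64
(4) = 2*(-31*c^4 + 16*c^2 - 12*c - 5)/(64*c^6 - 144*c^5 + 209*c^4 - 192*c^3 + 118*c^2 - 48*c + 9)
(5) = 6*h + 18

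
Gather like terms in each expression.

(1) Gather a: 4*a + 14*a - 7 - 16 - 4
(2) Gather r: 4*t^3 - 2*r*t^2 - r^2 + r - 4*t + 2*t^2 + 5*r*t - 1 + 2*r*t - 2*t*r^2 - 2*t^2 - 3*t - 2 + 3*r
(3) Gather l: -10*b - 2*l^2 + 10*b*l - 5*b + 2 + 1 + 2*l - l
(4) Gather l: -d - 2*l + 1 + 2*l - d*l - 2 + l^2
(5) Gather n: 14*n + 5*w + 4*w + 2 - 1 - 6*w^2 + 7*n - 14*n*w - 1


(1) = 18*a - 27
(2) = r^2*(-2*t - 1) + r*(-2*t^2 + 7*t + 4) + 4*t^3 - 7*t - 3
(3) = -15*b - 2*l^2 + l*(10*b + 1) + 3
(4) = -d*l - d + l^2 - 1
(5) = n*(21 - 14*w) - 6*w^2 + 9*w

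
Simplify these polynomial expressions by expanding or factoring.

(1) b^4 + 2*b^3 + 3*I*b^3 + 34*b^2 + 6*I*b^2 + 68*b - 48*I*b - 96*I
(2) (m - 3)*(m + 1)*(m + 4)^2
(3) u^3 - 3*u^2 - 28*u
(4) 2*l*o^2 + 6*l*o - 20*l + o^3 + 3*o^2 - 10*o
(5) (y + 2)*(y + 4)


(1) = (b + 2)*(b - 3*I)*(b - 2*I)*(b + 8*I)
(2) = m^4 + 6*m^3 - 3*m^2 - 56*m - 48
(3) = u*(u - 7)*(u + 4)
(4) = (2*l + o)*(o - 2)*(o + 5)
(5) = y^2 + 6*y + 8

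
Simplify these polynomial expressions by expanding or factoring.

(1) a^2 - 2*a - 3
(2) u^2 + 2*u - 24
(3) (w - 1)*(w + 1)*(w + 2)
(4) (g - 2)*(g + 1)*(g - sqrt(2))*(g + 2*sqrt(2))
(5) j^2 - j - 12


(1) = (a - 3)*(a + 1)
(2) = (u - 4)*(u + 6)
(3) = w^3 + 2*w^2 - w - 2
(4) = g^4 - g^3 + sqrt(2)*g^3 - 6*g^2 - sqrt(2)*g^2 - 2*sqrt(2)*g + 4*g + 8
(5) = (j - 4)*(j + 3)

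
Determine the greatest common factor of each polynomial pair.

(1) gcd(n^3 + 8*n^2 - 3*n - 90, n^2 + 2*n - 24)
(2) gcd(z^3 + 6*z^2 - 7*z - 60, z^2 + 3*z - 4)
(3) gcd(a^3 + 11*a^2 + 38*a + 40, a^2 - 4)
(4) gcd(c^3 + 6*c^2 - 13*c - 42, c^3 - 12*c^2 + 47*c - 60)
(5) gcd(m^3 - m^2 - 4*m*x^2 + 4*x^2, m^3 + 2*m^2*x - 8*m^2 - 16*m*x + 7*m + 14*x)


(1) = gcd((n - 3)*(n + 5)*(n + 6), (n - 4)*(n + 6)) = n + 6
(2) = z + 4
(3) = a + 2
(4) = c - 3
(5) = m^2 + 2*m*x - m - 2*x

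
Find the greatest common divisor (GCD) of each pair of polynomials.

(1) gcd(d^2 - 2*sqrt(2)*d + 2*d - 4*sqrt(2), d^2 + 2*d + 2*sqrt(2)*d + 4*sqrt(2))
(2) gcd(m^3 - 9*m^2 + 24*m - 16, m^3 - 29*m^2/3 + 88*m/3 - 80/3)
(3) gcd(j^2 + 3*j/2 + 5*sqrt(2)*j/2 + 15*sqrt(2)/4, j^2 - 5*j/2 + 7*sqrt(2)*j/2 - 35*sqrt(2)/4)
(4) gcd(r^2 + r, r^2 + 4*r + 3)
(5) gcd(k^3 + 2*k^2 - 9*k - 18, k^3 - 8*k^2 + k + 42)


(1) = d + 2
(2) = m^2 - 8*m + 16
(3) = 1
(4) = gcd(r*(r + 1), (r + 1)*(r + 3)) = r + 1
(5) = gcd((k - 3)*(k + 2)*(k + 3), (k - 7)*(k - 3)*(k + 2)) = k^2 - k - 6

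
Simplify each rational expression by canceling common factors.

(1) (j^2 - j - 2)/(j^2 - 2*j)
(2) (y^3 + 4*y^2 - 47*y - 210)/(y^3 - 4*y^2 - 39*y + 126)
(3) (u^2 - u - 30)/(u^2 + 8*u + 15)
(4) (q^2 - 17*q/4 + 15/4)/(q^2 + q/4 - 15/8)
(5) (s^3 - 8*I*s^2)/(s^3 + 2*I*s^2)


(1) = (j + 1)/j
(2) = (y + 5)/(y - 3)
(3) = (u - 6)/(u + 3)
(4) = (2*q - 6)/(2*q + 3)
(5) = (s - 8*I)/(s + 2*I)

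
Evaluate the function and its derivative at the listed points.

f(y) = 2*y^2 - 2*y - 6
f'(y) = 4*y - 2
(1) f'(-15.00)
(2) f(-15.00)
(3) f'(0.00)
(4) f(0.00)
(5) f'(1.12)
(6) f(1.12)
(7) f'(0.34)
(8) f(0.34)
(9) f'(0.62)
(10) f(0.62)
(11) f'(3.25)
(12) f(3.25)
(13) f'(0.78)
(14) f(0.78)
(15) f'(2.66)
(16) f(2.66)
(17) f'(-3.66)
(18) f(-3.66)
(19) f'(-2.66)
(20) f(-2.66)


(1) = -62.00
(2) = 474.00
(3) = -2.00
(4) = -6.00
(5) = 2.48
(6) = -5.73
(7) = -0.64
(8) = -6.45
(9) = 0.48
(10) = -6.47
(11) = 11.00
(12) = 8.62
(13) = 1.12
(14) = -6.34
(15) = 8.64
(16) = 2.83
(17) = -16.64
(18) = 28.11
(19) = -12.64
(20) = 13.47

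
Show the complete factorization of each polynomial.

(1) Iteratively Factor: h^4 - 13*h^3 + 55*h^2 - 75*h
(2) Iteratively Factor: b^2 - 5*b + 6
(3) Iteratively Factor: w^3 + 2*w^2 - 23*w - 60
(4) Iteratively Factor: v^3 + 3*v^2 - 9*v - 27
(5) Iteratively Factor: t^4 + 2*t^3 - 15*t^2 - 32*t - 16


(1) = (h - 3)*(h^3 - 10*h^2 + 25*h) = (h - 5)*(h - 3)*(h^2 - 5*h) = (h - 5)^2*(h - 3)*(h)
(2) = (b - 3)*(b - 2)
(3) = (w + 4)*(w^2 - 2*w - 15) = (w + 3)*(w + 4)*(w - 5)
(4) = (v + 3)*(v^2 - 9) = (v + 3)^2*(v - 3)
(5) = (t + 1)*(t^3 + t^2 - 16*t - 16) = (t + 1)^2*(t^2 - 16) = (t + 1)^2*(t + 4)*(t - 4)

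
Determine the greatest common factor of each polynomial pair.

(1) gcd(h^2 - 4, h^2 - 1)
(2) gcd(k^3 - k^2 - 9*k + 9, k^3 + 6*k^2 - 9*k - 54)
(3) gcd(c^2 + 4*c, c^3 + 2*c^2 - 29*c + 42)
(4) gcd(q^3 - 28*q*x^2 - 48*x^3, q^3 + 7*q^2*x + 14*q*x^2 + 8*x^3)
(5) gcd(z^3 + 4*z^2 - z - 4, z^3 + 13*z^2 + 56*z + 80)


(1) = gcd((h - 2)*(h + 2), (h - 1)*(h + 1)) = 1
(2) = gcd((k - 3)*(k - 1)*(k + 3), (k - 3)*(k + 3)*(k + 6)) = k^2 - 9
(3) = gcd(c*(c + 4), (c - 3)*(c - 2)*(c + 7)) = 1
(4) = gcd((q - 6*x)*(q + 2*x)*(q + 4*x), (q + x)*(q + 2*x)*(q + 4*x)) = q^2 + 6*q*x + 8*x^2
(5) = gcd((z - 1)*(z + 1)*(z + 4), (z + 4)^2*(z + 5)) = z + 4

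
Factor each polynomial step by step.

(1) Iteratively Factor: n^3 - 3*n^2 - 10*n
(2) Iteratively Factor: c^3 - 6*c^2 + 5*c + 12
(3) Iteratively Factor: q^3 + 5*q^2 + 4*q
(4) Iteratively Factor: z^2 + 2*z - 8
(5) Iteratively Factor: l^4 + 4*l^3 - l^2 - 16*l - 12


(1) = (n + 2)*(n^2 - 5*n) = (n - 5)*(n + 2)*(n)
(2) = (c + 1)*(c^2 - 7*c + 12) = (c - 3)*(c + 1)*(c - 4)
(3) = (q + 1)*(q^2 + 4*q) = q*(q + 1)*(q + 4)
(4) = (z - 2)*(z + 4)
(5) = (l + 1)*(l^3 + 3*l^2 - 4*l - 12) = (l + 1)*(l + 3)*(l^2 - 4) = (l - 2)*(l + 1)*(l + 3)*(l + 2)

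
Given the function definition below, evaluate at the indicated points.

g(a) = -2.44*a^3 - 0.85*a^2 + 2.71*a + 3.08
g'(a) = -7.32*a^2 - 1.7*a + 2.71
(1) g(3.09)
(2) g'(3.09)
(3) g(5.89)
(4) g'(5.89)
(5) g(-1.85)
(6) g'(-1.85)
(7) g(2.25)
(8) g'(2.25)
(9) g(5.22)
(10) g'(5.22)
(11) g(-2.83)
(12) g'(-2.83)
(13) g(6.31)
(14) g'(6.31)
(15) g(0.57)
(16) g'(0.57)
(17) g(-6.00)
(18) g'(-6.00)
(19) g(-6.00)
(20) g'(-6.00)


(1) = -68.65
(2) = -72.44
(3) = -509.03
(4) = -261.25
(5) = 10.61
(6) = -19.20
(7) = -22.92
(8) = -38.17
(9) = -352.99
(10) = -205.62
(11) = 43.91
(12) = -51.10
(13) = -626.69
(14) = -299.47
(15) = 3.90
(16) = -0.64
(17) = 483.26
(18) = -250.61
(19) = 483.26
(20) = -250.61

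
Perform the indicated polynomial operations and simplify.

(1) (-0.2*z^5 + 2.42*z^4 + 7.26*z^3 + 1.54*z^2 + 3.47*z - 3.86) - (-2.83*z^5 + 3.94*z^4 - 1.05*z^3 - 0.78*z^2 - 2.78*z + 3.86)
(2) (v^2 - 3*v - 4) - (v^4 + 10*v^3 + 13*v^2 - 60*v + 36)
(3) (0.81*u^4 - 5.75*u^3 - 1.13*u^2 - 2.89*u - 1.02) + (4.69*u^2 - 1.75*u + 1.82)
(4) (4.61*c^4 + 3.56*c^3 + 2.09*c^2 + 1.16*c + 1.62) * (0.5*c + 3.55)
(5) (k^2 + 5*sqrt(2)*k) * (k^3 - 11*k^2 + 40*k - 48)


(1) = 2.63*z^5 - 1.52*z^4 + 8.31*z^3 + 2.32*z^2 + 6.25*z - 7.72
(2) = -v^4 - 10*v^3 - 12*v^2 + 57*v - 40
(3) = 0.81*u^4 - 5.75*u^3 + 3.56*u^2 - 4.64*u + 0.8
(4) = 2.305*c^5 + 18.1455*c^4 + 13.683*c^3 + 7.9995*c^2 + 4.928*c + 5.751
(5) = k^5 - 11*k^4 + 5*sqrt(2)*k^4 - 55*sqrt(2)*k^3 + 40*k^3 - 48*k^2 + 200*sqrt(2)*k^2 - 240*sqrt(2)*k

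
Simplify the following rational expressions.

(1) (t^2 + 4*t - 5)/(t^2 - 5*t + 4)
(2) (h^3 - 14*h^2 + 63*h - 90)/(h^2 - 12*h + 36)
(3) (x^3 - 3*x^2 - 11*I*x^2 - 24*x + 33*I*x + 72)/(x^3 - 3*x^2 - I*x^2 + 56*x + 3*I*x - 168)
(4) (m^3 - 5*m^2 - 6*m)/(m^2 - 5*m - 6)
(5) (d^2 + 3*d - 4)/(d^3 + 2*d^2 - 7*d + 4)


(1) = (t + 5)/(t - 4)
(2) = (h^2 - 8*h + 15)/(h - 6)
(3) = (x - 3*I)/(x + 7*I)
(4) = m
(5) = 1/(d - 1)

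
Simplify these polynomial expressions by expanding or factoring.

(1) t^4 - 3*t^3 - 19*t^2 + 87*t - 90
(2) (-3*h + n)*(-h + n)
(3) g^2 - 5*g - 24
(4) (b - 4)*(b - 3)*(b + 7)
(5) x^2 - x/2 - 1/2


(1) = (t - 3)^2*(t - 2)*(t + 5)
(2) = 3*h^2 - 4*h*n + n^2
(3) = (g - 8)*(g + 3)
(4) = b^3 - 37*b + 84
(5) = (x - 1)*(x + 1/2)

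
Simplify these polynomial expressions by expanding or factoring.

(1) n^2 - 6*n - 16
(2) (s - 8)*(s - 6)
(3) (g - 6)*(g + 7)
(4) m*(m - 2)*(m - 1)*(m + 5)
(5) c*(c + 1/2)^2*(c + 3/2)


(1) = (n - 8)*(n + 2)
(2) = s^2 - 14*s + 48
(3) = g^2 + g - 42
(4) = m^4 + 2*m^3 - 13*m^2 + 10*m
(5) = c^4 + 5*c^3/2 + 7*c^2/4 + 3*c/8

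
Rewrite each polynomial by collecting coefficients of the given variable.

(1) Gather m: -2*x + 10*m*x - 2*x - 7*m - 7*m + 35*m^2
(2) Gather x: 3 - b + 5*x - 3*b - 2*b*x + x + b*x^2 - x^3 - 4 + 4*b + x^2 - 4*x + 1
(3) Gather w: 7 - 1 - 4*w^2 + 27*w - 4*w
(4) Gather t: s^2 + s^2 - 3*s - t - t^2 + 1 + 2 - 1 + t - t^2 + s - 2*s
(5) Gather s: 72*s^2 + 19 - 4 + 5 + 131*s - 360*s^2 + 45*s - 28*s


(1) = 35*m^2 + m*(10*x - 14) - 4*x
(2) = -x^3 + x^2*(b + 1) + x*(2 - 2*b)
(3) = -4*w^2 + 23*w + 6
(4) = 2*s^2 - 4*s - 2*t^2 + 2
(5) = -288*s^2 + 148*s + 20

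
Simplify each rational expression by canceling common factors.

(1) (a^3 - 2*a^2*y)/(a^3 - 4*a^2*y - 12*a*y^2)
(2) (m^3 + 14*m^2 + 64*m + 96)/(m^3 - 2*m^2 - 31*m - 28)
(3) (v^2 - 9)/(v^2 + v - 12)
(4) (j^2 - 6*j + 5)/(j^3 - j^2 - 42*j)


(1) = (-a^2 + 2*a*y)/(-a^2 + 4*a*y + 12*y^2)
(2) = (m^2 + 10*m + 24)/(m^2 - 6*m - 7)
(3) = (v + 3)/(v + 4)
(4) = (j^2 - 6*j + 5)/(j^3 - j^2 - 42*j)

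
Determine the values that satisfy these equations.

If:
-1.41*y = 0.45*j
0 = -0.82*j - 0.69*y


Then:
j = 0.00
y = 0.00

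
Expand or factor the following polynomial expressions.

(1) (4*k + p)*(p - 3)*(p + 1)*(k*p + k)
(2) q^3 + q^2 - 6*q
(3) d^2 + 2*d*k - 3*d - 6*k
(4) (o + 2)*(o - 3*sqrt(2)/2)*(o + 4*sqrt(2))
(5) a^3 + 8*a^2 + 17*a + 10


(1) = 4*k^2*p^3 - 4*k^2*p^2 - 20*k^2*p - 12*k^2 + k*p^4 - k*p^3 - 5*k*p^2 - 3*k*p
(2) = q*(q - 2)*(q + 3)
(3) = (d - 3)*(d + 2*k)
(4) = o^3 + 2*o^2 + 5*sqrt(2)*o^2/2 - 12*o + 5*sqrt(2)*o - 24
(5) = (a + 1)*(a + 2)*(a + 5)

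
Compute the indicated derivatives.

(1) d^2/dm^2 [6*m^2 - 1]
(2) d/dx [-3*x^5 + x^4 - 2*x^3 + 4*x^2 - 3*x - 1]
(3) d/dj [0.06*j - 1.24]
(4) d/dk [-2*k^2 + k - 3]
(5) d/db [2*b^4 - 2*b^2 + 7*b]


(1) = 12
(2) = -15*x^4 + 4*x^3 - 6*x^2 + 8*x - 3
(3) = 0.0600000000000000
(4) = 1 - 4*k
(5) = 8*b^3 - 4*b + 7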